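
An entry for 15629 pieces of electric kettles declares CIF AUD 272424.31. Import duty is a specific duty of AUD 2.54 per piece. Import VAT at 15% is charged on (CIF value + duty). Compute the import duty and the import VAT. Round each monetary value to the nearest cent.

Import duty: AUD 39697.66; import VAT: AUD 46818.30

Import duty = 15629 × 2.54 = 39697.66
VAT base = CIF + duty = 272424.31 + 39697.66 = 312121.97
Import VAT = 312121.97 × 15% = 46818.30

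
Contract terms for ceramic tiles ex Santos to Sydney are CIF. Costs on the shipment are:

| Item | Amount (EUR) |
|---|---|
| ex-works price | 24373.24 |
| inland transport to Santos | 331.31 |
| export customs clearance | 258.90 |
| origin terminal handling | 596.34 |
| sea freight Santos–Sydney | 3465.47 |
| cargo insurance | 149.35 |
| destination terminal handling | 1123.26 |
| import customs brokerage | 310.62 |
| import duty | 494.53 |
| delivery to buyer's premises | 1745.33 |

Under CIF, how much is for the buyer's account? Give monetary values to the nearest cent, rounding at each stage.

Buyer's account: EUR 3673.74

CIF: the seller pays costs through ocean freight and marine insurance to the destination port.
Seller's account: goods 24373.24 + inland to port 331.31 + export clearance 258.90 + origin terminal 596.34 + freight 3465.47 + insurance 149.35 = 29174.61
Buyer's account: destination terminal 1123.26 + brokerage 310.62 + duty 494.53 + delivery 1745.33 = 3673.74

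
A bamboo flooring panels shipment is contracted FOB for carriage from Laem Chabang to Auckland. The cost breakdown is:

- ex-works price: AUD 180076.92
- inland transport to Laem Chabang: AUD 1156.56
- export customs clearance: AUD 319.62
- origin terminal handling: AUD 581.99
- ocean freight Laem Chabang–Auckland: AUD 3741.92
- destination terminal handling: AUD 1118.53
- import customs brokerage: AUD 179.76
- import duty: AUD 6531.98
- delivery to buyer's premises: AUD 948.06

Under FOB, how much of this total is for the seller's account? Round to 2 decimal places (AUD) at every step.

FOB: the seller bears costs until goods are on board at the origin port; the buyer bears freight, insurance and all costs thereafter.
Seller's account: goods 180076.92 + inland to port 1156.56 + export clearance 319.62 + origin terminal 581.99 = 182135.09
Buyer's account: freight 3741.92 + destination terminal 1118.53 + brokerage 179.76 + duty 6531.98 + delivery 948.06 = 12520.25

Seller's account: AUD 182135.09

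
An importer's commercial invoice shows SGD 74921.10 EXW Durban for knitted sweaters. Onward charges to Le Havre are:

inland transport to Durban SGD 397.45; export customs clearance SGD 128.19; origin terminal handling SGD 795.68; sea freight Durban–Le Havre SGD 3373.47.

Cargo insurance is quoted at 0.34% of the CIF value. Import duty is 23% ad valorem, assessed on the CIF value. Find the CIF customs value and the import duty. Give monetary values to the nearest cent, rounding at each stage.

Let C be the CIF value. C = EXW price + pre-shipment costs + freight + 0.34% × C
C − 0.34% × C = 74921.10 + 397.45 + 128.19 + 795.68 + 3373.47
0.9966 × C = 79615.89
C = 79615.89 / 0.9966 = 79887.51
Insurance premium = 0.34% × 79887.51 = 271.62
Import duty = 79887.51 × 23% = 18374.13

CIF value: SGD 79887.51; import duty: SGD 18374.13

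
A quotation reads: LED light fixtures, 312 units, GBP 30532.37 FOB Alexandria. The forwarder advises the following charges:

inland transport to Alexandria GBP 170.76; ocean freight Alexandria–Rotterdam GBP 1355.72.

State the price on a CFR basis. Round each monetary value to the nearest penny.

CFR price: GBP 31888.09

Not relevant to the conversion: inland to port — on the seller under both FOB and CFR; already in the FOB price and stays in the CFR price.
From FOB to CFR, the seller additionally bears: freight.
CFR price = 30532.37 + 1355.72 = 31888.09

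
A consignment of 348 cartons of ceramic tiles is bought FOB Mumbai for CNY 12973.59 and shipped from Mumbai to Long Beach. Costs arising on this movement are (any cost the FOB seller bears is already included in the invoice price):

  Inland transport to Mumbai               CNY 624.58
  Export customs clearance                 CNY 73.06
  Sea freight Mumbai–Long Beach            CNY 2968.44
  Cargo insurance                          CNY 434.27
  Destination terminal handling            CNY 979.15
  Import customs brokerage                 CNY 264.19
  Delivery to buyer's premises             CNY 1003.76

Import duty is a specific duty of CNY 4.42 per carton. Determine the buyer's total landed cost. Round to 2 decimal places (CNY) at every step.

Total landed cost: CNY 20161.56

FOB: the seller bears costs until goods are on board at the origin port; the buyer bears freight, insurance and all costs thereafter.
Already in the invoice (seller's account under FOB): inland to port, export clearance — exclude.
CIF value = FOB price + freight + insurance = 12973.59 + 2968.44 + 434.27 = 16376.30
Import duty = 348 × 4.42 = 1538.16
Buyer bears: freight 2968.44 + insurance 434.27 + destination terminal 979.15 + brokerage 264.19 + delivery 1003.76 + duty 1538.16 = 7187.97
Landed cost = invoice 12973.59 + 7187.97 = 20161.56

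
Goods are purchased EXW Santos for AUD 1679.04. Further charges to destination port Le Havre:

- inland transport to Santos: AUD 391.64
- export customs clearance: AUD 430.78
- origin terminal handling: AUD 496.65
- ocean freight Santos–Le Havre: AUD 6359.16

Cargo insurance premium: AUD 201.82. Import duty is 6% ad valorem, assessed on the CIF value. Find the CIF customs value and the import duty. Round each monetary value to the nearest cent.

CIF value: AUD 9559.09; import duty: AUD 573.55

CIF = EXW price + pre-shipment costs + freight + insurance
CIF = 1679.04 + 391.64 + 430.78 + 496.65 + 6359.16 + 201.82 = 9559.09
Import duty = 9559.09 × 6% = 573.55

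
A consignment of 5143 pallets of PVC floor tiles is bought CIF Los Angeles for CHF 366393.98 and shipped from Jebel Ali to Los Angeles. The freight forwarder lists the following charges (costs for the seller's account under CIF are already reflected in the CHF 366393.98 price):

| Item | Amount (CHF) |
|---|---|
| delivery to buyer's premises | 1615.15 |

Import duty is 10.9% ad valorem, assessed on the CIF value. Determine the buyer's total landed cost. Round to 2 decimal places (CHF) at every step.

CIF: the seller pays costs through ocean freight and marine insurance to the destination port.
The CIF price already equals the CIF value: 366393.98
Import duty = 366393.98 × 10.9% = 39936.94
Buyer bears: delivery 1615.15 + duty 39936.94 = 41552.09
Landed cost = invoice 366393.98 + 41552.09 = 407946.07

Total landed cost: CHF 407946.07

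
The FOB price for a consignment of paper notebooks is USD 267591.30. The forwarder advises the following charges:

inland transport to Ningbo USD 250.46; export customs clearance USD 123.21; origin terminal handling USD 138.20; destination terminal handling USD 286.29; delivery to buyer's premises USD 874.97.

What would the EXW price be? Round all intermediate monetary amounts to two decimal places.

EXW price: USD 267079.43

Not relevant to the conversion: destination terminal, delivery — on the buyer under both terms; not part of either seller's price.
From FOB to EXW, the seller no longer bears: inland to port, export clearance, origin terminal.
EXW price = 267591.30 − 250.46 − 123.21 − 138.20 = 267079.43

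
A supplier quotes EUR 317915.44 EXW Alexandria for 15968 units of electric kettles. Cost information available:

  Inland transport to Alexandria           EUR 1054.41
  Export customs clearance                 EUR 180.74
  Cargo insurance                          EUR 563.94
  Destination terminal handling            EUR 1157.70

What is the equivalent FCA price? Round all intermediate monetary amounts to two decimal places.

Not relevant to the conversion: insurance, destination terminal — on the buyer under both terms; not part of either seller's price.
From EXW to FCA, the seller additionally bears: inland to port, export clearance.
FCA price = 317915.44 + 1054.41 + 180.74 = 319150.59

FCA price: EUR 319150.59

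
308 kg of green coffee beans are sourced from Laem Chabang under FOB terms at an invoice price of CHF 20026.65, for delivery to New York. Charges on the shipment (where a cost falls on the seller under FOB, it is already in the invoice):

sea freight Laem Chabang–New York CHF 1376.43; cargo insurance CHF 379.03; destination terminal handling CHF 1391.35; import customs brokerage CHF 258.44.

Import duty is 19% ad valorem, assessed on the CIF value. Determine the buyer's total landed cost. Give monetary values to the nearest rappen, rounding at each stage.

Total landed cost: CHF 27570.50

FOB: the seller bears costs until goods are on board at the origin port; the buyer bears freight, insurance and all costs thereafter.
CIF value = FOB price + freight + insurance = 20026.65 + 1376.43 + 379.03 = 21782.11
Import duty = 21782.11 × 19% = 4138.60
Buyer bears: freight 1376.43 + insurance 379.03 + destination terminal 1391.35 + brokerage 258.44 + duty 4138.60 = 7543.85
Landed cost = invoice 20026.65 + 7543.85 = 27570.50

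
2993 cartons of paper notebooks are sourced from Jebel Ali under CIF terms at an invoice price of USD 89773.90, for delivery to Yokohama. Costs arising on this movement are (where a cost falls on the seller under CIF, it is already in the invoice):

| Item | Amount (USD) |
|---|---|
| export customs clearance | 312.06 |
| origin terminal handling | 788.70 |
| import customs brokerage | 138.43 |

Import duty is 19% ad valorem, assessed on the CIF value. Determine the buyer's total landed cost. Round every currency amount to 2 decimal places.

Total landed cost: USD 106969.37

CIF: the seller pays costs through ocean freight and marine insurance to the destination port.
Already in the invoice (seller's account under CIF): export clearance, origin terminal — exclude.
The CIF price already equals the CIF value: 89773.90
Import duty = 89773.90 × 19% = 17057.04
Buyer bears: brokerage 138.43 + duty 17057.04 = 17195.47
Landed cost = invoice 89773.90 + 17195.47 = 106969.37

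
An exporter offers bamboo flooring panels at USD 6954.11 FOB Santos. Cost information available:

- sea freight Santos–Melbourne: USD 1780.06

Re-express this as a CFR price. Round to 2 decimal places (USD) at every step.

CFR price: USD 8734.17

From FOB to CFR, the seller additionally bears: freight.
CFR price = 6954.11 + 1780.06 = 8734.17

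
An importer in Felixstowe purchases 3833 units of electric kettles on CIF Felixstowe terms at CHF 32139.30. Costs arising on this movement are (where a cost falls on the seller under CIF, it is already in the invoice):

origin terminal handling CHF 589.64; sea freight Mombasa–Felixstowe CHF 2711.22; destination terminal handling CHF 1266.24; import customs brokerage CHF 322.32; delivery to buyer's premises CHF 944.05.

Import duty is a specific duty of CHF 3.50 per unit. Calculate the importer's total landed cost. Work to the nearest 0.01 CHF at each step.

Total landed cost: CHF 48087.41

CIF: the seller pays costs through ocean freight and marine insurance to the destination port.
Already in the invoice (seller's account under CIF): origin terminal, freight — exclude.
The CIF price already equals the CIF value: 32139.30
Import duty = 3833 × 3.50 = 13415.50
Buyer bears: destination terminal 1266.24 + brokerage 322.32 + delivery 944.05 + duty 13415.50 = 15948.11
Landed cost = invoice 32139.30 + 15948.11 = 48087.41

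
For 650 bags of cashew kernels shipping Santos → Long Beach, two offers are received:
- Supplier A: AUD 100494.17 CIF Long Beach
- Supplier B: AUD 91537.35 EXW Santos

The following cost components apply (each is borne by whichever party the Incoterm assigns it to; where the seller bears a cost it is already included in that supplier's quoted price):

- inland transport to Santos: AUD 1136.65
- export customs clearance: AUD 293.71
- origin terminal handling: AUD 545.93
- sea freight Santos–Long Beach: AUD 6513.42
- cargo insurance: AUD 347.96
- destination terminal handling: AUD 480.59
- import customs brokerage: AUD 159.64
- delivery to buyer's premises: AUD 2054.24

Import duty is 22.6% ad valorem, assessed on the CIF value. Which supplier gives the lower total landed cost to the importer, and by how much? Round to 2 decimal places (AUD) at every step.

Supplier A (CIF):
The CIF price already equals the CIF value: 100494.17
Import duty = 100494.17 × 22.6% = 22711.68
Buyer bears (A): 480.59 + 159.64 + 2054.24 = 2694.47
Landed cost (A) = invoice 100494.17 + 2694.47 + duty 22711.68 = 125900.32
Supplier B (EXW):
CIF value = EXW price + inland to port + export clearance + origin terminal + freight + insurance = 91537.35 + 1136.65 + 293.71 + 545.93 + 6513.42 + 347.96 = 100375.02
Import duty = 100375.02 × 22.6% = 22684.75
Buyer bears (B): 1136.65 + 293.71 + 545.93 + 6513.42 + 347.96 + 480.59 + 159.64 + 2054.24 = 11532.14
Landed cost (B) = invoice 91537.35 + 11532.14 + duty 22684.75 = 125754.24
Difference = |125900.32 − 125754.24| = 146.08

Supplier B is cheaper by AUD 146.08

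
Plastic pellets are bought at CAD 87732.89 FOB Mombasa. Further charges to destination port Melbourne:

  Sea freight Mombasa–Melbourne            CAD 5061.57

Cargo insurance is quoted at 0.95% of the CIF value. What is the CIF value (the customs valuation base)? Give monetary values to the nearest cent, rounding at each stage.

CIF value: CAD 93684.46

Let C be the CIF value. C = FOB price + freight + 0.95% × C
C − 0.95% × C = 87732.89 + 5061.57
0.9905 × C = 92794.46
C = 92794.46 / 0.9905 = 93684.46
Insurance premium = 0.95% × 93684.46 = 890.00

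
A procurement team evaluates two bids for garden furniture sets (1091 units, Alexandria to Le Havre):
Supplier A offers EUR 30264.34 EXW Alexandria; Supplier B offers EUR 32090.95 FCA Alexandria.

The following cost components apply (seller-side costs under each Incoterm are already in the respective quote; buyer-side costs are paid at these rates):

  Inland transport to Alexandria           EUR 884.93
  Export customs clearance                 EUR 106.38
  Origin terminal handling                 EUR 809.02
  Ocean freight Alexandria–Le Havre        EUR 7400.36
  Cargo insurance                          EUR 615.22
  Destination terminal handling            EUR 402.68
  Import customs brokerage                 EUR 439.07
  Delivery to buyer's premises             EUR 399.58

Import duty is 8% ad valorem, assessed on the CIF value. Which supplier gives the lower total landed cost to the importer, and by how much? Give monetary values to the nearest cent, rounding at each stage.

Supplier A is cheaper by EUR 902.12

Supplier A (EXW):
CIF value = EXW price + inland to port + export clearance + origin terminal + freight + insurance = 30264.34 + 884.93 + 106.38 + 809.02 + 7400.36 + 615.22 = 40080.25
Import duty = 40080.25 × 8% = 3206.42
Buyer bears (A): 884.93 + 106.38 + 809.02 + 7400.36 + 615.22 + 402.68 + 439.07 + 399.58 = 11057.24
Landed cost (A) = invoice 30264.34 + 11057.24 + duty 3206.42 = 44528.00
Supplier B (FCA):
CIF value = FCA price + origin terminal + freight + insurance = 32090.95 + 809.02 + 7400.36 + 615.22 = 40915.55
Import duty = 40915.55 × 8% = 3273.24
Buyer bears (B): 809.02 + 7400.36 + 615.22 + 402.68 + 439.07 + 399.58 = 10065.93
Landed cost (B) = invoice 32090.95 + 10065.93 + duty 3273.24 = 45430.12
Difference = |44528.00 − 45430.12| = 902.12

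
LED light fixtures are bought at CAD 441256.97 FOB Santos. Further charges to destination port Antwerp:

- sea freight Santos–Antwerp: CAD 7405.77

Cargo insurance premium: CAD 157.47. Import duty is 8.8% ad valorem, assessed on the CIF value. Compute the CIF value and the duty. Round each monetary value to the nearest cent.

CIF = FOB price + freight + insurance
CIF = 441256.97 + 7405.77 + 157.47 = 448820.21
Import duty = 448820.21 × 8.8% = 39496.18

CIF value: CAD 448820.21; import duty: CAD 39496.18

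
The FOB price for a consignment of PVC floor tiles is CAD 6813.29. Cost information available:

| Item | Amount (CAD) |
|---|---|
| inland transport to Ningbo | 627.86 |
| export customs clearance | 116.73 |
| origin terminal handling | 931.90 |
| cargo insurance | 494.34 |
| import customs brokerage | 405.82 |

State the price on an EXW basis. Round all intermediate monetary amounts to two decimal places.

EXW price: CAD 5136.80

Not relevant to the conversion: insurance, brokerage — on the buyer under both terms; not part of either seller's price.
From FOB to EXW, the seller no longer bears: inland to port, export clearance, origin terminal.
EXW price = 6813.29 − 627.86 − 116.73 − 931.90 = 5136.80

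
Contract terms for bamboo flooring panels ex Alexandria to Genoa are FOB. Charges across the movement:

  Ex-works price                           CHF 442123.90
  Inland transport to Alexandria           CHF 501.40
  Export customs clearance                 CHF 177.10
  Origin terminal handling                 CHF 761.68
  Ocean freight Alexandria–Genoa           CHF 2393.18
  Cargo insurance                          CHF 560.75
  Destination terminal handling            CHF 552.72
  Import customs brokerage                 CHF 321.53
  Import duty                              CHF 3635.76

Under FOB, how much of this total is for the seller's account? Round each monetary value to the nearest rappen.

FOB: the seller bears costs until goods are on board at the origin port; the buyer bears freight, insurance and all costs thereafter.
Seller's account: goods 442123.90 + inland to port 501.40 + export clearance 177.10 + origin terminal 761.68 = 443564.08
Buyer's account: freight 2393.18 + insurance 560.75 + destination terminal 552.72 + brokerage 321.53 + duty 3635.76 = 7463.94

Seller's account: CHF 443564.08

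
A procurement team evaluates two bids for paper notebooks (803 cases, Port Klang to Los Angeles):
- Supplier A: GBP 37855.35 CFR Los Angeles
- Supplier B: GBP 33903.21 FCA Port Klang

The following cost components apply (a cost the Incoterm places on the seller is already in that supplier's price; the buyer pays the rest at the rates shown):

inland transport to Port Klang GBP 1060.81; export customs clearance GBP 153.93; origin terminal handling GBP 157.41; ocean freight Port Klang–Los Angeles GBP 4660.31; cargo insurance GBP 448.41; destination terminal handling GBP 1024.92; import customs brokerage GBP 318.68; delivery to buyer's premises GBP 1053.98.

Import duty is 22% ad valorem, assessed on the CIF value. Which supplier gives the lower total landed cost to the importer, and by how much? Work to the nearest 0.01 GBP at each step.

Supplier A (CFR):
CIF value = CFR price + insurance = 37855.35 + 448.41 = 38303.76
Import duty = 38303.76 × 22% = 8426.83
Buyer bears (A): 448.41 + 1024.92 + 318.68 + 1053.98 = 2845.99
Landed cost (A) = invoice 37855.35 + 2845.99 + duty 8426.83 = 49128.17
Supplier B (FCA):
CIF value = FCA price + origin terminal + freight + insurance = 33903.21 + 157.41 + 4660.31 + 448.41 = 39169.34
Import duty = 39169.34 × 22% = 8617.25
Buyer bears (B): 157.41 + 4660.31 + 448.41 + 1024.92 + 318.68 + 1053.98 = 7663.71
Landed cost (B) = invoice 33903.21 + 7663.71 + duty 8617.25 = 50184.17
Difference = |49128.17 − 50184.17| = 1056.00

Supplier A is cheaper by GBP 1056.00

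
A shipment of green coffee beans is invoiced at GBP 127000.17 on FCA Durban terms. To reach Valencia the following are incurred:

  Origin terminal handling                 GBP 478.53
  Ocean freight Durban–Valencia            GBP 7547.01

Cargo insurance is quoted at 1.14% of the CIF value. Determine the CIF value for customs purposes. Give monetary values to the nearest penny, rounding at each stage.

Let C be the CIF value. C = FCA price + pre-shipment costs + freight + 1.14% × C
C − 1.14% × C = 127000.17 + 478.53 + 7547.01
0.9886 × C = 135025.71
C = 135025.71 / 0.9886 = 136582.75
Insurance premium = 1.14% × 136582.75 = 1557.04

CIF value: GBP 136582.75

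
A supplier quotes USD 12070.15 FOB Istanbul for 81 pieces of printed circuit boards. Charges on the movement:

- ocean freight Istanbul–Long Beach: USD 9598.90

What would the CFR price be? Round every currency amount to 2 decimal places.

From FOB to CFR, the seller additionally bears: freight.
CFR price = 12070.15 + 9598.90 = 21669.05

CFR price: USD 21669.05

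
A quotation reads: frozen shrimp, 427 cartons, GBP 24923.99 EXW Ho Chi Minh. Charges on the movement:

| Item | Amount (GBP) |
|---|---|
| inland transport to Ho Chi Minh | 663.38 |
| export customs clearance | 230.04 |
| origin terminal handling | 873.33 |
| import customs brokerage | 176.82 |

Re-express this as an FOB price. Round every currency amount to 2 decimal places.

Not relevant to the conversion: brokerage — on the buyer under both terms; not part of either seller's price.
From EXW to FOB, the seller additionally bears: inland to port, export clearance, origin terminal.
FOB price = 24923.99 + 663.38 + 230.04 + 873.33 = 26690.74

FOB price: GBP 26690.74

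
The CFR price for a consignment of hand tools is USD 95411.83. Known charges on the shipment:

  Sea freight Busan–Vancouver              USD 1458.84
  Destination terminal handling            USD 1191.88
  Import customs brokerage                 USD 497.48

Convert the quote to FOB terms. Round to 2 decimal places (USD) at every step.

Not relevant to the conversion: destination terminal, brokerage — on the buyer under both terms; not part of either seller's price.
From CFR to FOB, the seller no longer bears: freight.
FOB price = 95411.83 − 1458.84 = 93952.99

FOB price: USD 93952.99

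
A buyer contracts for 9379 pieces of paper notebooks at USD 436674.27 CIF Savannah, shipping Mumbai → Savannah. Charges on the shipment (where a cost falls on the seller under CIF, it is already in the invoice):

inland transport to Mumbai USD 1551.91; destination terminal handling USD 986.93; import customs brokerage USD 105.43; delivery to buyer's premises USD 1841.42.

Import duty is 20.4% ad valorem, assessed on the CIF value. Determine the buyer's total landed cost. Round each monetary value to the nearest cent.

Total landed cost: USD 528689.60

CIF: the seller pays costs through ocean freight and marine insurance to the destination port.
Already in the invoice (seller's account under CIF): inland to port — exclude.
The CIF price already equals the CIF value: 436674.27
Import duty = 436674.27 × 20.4% = 89081.55
Buyer bears: destination terminal 986.93 + brokerage 105.43 + delivery 1841.42 + duty 89081.55 = 92015.33
Landed cost = invoice 436674.27 + 92015.33 = 528689.60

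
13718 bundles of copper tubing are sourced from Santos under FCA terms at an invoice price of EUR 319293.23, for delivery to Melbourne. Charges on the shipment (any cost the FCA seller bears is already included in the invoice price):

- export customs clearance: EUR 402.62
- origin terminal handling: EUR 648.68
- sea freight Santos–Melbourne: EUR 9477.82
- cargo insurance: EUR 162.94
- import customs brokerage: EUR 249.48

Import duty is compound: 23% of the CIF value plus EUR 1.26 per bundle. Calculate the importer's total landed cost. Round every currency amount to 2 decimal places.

FCA: the seller delivers export-cleared goods to the carrier; the buyer bears costs from that point.
Already in the invoice (seller's account under FCA): export clearance — exclude.
CIF value = FCA price + origin terminal + freight + insurance = 319293.23 + 648.68 + 9477.82 + 162.94 = 329582.67
Ad valorem component: 329582.67 × 23% = 75804.01
Specific component: 13718 × 1.26 = 17284.68
Import duty = 75804.01 + 17284.68 = 93088.69
Buyer bears: origin terminal 648.68 + freight 9477.82 + insurance 162.94 + brokerage 249.48 + duty 93088.69 = 103627.61
Landed cost = invoice 319293.23 + 103627.61 = 422920.84

Total landed cost: EUR 422920.84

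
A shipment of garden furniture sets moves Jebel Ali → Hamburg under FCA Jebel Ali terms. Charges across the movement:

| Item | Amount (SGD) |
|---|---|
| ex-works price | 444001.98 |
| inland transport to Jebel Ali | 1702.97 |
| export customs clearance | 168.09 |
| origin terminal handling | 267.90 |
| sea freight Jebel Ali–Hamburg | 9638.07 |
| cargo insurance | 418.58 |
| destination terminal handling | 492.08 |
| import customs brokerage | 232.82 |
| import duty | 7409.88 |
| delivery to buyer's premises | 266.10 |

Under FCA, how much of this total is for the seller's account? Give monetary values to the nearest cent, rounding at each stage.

Seller's account: SGD 445873.04

FCA: the seller delivers export-cleared goods to the carrier; the buyer bears costs from that point.
Seller's account: goods 444001.98 + inland to port 1702.97 + export clearance 168.09 = 445873.04
Buyer's account: origin terminal 267.90 + freight 9638.07 + insurance 418.58 + destination terminal 492.08 + brokerage 232.82 + duty 7409.88 + delivery 266.10 = 18725.43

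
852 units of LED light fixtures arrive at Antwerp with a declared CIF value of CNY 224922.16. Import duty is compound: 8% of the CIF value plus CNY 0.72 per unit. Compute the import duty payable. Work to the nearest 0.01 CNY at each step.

Ad valorem component: 224922.16 × 8% = 17993.77
Specific component: 852 × 0.72 = 613.44
Import duty = 17993.77 + 613.44 = 18607.21

Import duty: CNY 18607.21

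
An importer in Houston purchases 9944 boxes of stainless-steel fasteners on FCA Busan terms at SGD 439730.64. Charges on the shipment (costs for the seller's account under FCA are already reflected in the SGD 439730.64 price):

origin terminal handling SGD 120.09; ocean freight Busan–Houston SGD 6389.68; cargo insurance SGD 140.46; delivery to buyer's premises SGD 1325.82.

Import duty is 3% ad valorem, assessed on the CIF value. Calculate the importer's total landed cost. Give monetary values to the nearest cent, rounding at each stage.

FCA: the seller delivers export-cleared goods to the carrier; the buyer bears costs from that point.
CIF value = FCA price + origin terminal + freight + insurance = 439730.64 + 120.09 + 6389.68 + 140.46 = 446380.87
Import duty = 446380.87 × 3% = 13391.43
Buyer bears: origin terminal 120.09 + freight 6389.68 + insurance 140.46 + delivery 1325.82 + duty 13391.43 = 21367.48
Landed cost = invoice 439730.64 + 21367.48 = 461098.12

Total landed cost: SGD 461098.12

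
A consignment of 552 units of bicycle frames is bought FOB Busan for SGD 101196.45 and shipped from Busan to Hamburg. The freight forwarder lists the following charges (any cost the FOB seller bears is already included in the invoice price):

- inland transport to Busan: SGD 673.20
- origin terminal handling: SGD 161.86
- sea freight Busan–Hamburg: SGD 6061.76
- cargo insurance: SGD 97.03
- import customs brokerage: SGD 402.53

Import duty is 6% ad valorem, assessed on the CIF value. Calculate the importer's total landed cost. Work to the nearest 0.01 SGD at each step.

Total landed cost: SGD 114199.08

FOB: the seller bears costs until goods are on board at the origin port; the buyer bears freight, insurance and all costs thereafter.
Already in the invoice (seller's account under FOB): inland to port, origin terminal — exclude.
CIF value = FOB price + freight + insurance = 101196.45 + 6061.76 + 97.03 = 107355.24
Import duty = 107355.24 × 6% = 6441.31
Buyer bears: freight 6061.76 + insurance 97.03 + brokerage 402.53 + duty 6441.31 = 13002.63
Landed cost = invoice 101196.45 + 13002.63 = 114199.08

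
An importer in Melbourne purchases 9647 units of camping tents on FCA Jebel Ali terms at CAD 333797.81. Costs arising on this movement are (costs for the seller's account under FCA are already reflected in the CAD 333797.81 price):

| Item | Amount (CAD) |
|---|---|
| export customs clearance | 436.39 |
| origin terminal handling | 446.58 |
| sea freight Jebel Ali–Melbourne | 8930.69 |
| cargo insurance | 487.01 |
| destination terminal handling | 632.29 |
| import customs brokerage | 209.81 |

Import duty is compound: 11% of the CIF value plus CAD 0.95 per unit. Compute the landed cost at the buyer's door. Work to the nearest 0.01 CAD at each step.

FCA: the seller delivers export-cleared goods to the carrier; the buyer bears costs from that point.
Already in the invoice (seller's account under FCA): export clearance — exclude.
CIF value = FCA price + origin terminal + freight + insurance = 333797.81 + 446.58 + 8930.69 + 487.01 = 343662.09
Ad valorem component: 343662.09 × 11% = 37802.83
Specific component: 9647 × 0.95 = 9164.65
Import duty = 37802.83 + 9164.65 = 46967.48
Buyer bears: origin terminal 446.58 + freight 8930.69 + insurance 487.01 + destination terminal 632.29 + brokerage 209.81 + duty 46967.48 = 57673.86
Landed cost = invoice 333797.81 + 57673.86 = 391471.67

Total landed cost: CAD 391471.67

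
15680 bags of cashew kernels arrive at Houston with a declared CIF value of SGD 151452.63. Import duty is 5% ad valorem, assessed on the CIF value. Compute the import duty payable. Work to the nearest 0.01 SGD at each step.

Import duty: SGD 7572.63

Import duty = 151452.63 × 5% = 7572.63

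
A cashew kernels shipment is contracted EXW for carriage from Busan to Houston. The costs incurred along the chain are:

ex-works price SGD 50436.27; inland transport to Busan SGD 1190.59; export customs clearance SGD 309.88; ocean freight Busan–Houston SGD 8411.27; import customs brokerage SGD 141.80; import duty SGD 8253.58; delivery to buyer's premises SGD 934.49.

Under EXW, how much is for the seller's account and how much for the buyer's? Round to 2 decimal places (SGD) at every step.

Seller: SGD 50436.27; buyer: SGD 19241.61

EXW: the seller makes goods available at their premises; the buyer bears all onward costs.
Seller's account: goods 50436.27 = 50436.27
Buyer's account: inland to port 1190.59 + export clearance 309.88 + freight 8411.27 + brokerage 141.80 + duty 8253.58 + delivery 934.49 = 19241.61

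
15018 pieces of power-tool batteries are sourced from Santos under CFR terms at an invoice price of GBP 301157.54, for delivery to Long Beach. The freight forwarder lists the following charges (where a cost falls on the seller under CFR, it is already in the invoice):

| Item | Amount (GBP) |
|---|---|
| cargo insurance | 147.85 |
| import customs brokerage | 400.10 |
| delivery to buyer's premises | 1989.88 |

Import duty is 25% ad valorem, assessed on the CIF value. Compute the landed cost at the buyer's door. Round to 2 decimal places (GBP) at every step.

CFR: the seller pays costs through ocean freight to the destination port, but not insurance.
CIF value = CFR price + insurance = 301157.54 + 147.85 = 301305.39
Import duty = 301305.39 × 25% = 75326.35
Buyer bears: insurance 147.85 + brokerage 400.10 + delivery 1989.88 + duty 75326.35 = 77864.18
Landed cost = invoice 301157.54 + 77864.18 = 379021.72

Total landed cost: GBP 379021.72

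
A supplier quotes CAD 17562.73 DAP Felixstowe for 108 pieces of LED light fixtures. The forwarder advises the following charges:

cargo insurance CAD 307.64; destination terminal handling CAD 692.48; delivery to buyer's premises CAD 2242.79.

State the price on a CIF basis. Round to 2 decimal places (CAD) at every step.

CIF price: CAD 14627.46

Not relevant to the conversion: insurance — on the seller under both DAP and CIF; already in the DAP price and stays in the CIF price.
From DAP to CIF, the seller no longer bears: destination terminal, delivery.
CIF price = 17562.73 − 692.48 − 2242.79 = 14627.46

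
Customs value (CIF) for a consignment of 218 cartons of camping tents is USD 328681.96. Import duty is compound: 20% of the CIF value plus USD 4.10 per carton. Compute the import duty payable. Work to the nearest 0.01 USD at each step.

Import duty: USD 66630.19

Ad valorem component: 328681.96 × 20% = 65736.39
Specific component: 218 × 4.10 = 893.80
Import duty = 65736.39 + 893.80 = 66630.19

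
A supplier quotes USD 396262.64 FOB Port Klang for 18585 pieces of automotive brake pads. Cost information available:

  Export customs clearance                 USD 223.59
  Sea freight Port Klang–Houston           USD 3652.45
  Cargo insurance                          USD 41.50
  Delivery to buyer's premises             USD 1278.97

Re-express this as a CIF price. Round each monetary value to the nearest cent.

Not relevant to the conversion: export clearance — on the seller under both FOB and CIF; already in the FOB price and stays in the CIF price. delivery — on the buyer under both terms; not part of either seller's price.
From FOB to CIF, the seller additionally bears: freight, insurance.
CIF price = 396262.64 + 3652.45 + 41.50 = 399956.59

CIF price: USD 399956.59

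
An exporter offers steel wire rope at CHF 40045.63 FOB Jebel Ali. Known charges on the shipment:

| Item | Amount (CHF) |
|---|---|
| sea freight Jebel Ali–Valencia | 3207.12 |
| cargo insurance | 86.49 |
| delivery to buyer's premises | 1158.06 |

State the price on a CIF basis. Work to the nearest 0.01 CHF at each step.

Not relevant to the conversion: delivery — on the buyer under both terms; not part of either seller's price.
From FOB to CIF, the seller additionally bears: freight, insurance.
CIF price = 40045.63 + 3207.12 + 86.49 = 43339.24

CIF price: CHF 43339.24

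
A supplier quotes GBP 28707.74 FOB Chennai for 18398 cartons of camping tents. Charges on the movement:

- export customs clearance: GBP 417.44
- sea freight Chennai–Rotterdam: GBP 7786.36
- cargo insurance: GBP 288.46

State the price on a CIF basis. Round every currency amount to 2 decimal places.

Not relevant to the conversion: export clearance — on the seller under both FOB and CIF; already in the FOB price and stays in the CIF price.
From FOB to CIF, the seller additionally bears: freight, insurance.
CIF price = 28707.74 + 7786.36 + 288.46 = 36782.56

CIF price: GBP 36782.56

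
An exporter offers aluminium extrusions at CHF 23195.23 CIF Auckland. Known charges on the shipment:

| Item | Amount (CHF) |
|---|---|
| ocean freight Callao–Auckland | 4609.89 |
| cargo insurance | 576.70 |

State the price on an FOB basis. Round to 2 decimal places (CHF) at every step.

FOB price: CHF 18008.64

From CIF to FOB, the seller no longer bears: freight, insurance.
FOB price = 23195.23 − 4609.89 − 576.70 = 18008.64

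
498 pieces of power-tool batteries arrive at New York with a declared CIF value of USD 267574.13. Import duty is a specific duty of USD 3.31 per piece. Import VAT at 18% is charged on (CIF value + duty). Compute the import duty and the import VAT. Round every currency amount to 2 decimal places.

Import duty = 498 × 3.31 = 1648.38
VAT base = CIF + duty = 267574.13 + 1648.38 = 269222.51
Import VAT = 269222.51 × 18% = 48460.05

Import duty: USD 1648.38; import VAT: USD 48460.05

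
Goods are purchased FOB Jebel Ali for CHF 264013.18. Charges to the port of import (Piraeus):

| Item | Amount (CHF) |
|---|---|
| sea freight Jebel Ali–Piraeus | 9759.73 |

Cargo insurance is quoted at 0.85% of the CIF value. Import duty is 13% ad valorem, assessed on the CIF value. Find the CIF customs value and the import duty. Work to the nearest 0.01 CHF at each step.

CIF value: CHF 276119.93; import duty: CHF 35895.59

Let C be the CIF value. C = FOB price + freight + 0.85% × C
C − 0.85% × C = 264013.18 + 9759.73
0.9915 × C = 273772.91
C = 273772.91 / 0.9915 = 276119.93
Insurance premium = 0.85% × 276119.93 = 2347.02
Import duty = 276119.93 × 13% = 35895.59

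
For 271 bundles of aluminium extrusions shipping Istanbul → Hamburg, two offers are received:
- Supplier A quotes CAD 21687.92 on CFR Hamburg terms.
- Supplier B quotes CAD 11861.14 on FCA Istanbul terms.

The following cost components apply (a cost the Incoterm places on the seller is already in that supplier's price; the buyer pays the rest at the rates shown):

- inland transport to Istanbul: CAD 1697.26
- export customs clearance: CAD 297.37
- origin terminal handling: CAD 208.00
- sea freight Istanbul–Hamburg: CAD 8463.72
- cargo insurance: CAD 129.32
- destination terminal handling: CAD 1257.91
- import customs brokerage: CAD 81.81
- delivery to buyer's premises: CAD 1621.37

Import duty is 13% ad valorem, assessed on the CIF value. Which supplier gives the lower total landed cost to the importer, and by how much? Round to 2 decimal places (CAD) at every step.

Supplier B is cheaper by CAD 1305.22

Supplier A (CFR):
CIF value = CFR price + insurance = 21687.92 + 129.32 = 21817.24
Import duty = 21817.24 × 13% = 2836.24
Buyer bears (A): 129.32 + 1257.91 + 81.81 + 1621.37 = 3090.41
Landed cost (A) = invoice 21687.92 + 3090.41 + duty 2836.24 = 27614.57
Supplier B (FCA):
CIF value = FCA price + origin terminal + freight + insurance = 11861.14 + 208.00 + 8463.72 + 129.32 = 20662.18
Import duty = 20662.18 × 13% = 2686.08
Buyer bears (B): 208.00 + 8463.72 + 129.32 + 1257.91 + 81.81 + 1621.37 = 11762.13
Landed cost (B) = invoice 11861.14 + 11762.13 + duty 2686.08 = 26309.35
Difference = |27614.57 − 26309.35| = 1305.22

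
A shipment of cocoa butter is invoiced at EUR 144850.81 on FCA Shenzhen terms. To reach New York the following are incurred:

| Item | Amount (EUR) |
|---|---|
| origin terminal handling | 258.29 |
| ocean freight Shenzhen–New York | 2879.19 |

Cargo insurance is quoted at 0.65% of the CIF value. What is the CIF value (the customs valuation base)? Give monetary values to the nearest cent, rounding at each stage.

Let C be the CIF value. C = FCA price + pre-shipment costs + freight + 0.65% × C
C − 0.65% × C = 144850.81 + 258.29 + 2879.19
0.9935 × C = 147988.29
C = 147988.29 / 0.9935 = 148956.51
Insurance premium = 0.65% × 148956.51 = 968.22

CIF value: EUR 148956.51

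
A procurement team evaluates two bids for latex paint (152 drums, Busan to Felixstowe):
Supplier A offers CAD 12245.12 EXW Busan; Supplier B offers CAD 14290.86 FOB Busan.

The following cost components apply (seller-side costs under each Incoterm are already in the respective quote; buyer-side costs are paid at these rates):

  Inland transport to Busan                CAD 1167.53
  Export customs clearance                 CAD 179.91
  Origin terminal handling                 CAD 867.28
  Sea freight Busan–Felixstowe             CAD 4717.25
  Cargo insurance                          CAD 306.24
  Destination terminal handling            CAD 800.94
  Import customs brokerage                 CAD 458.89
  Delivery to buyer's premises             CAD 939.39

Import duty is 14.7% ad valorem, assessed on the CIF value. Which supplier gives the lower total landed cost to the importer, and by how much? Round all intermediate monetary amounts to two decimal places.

Supplier B is cheaper by CAD 193.82

Supplier A (EXW):
CIF value = EXW price + inland to port + export clearance + origin terminal + freight + insurance = 12245.12 + 1167.53 + 179.91 + 867.28 + 4717.25 + 306.24 = 19483.33
Import duty = 19483.33 × 14.7% = 2864.05
Buyer bears (A): 1167.53 + 179.91 + 867.28 + 4717.25 + 306.24 + 800.94 + 458.89 + 939.39 = 9437.43
Landed cost (A) = invoice 12245.12 + 9437.43 + duty 2864.05 = 24546.60
Supplier B (FOB):
CIF value = FOB price + freight + insurance = 14290.86 + 4717.25 + 306.24 = 19314.35
Import duty = 19314.35 × 14.7% = 2839.21
Buyer bears (B): 4717.25 + 306.24 + 800.94 + 458.89 + 939.39 = 7222.71
Landed cost (B) = invoice 14290.86 + 7222.71 + duty 2839.21 = 24352.78
Difference = |24546.60 − 24352.78| = 193.82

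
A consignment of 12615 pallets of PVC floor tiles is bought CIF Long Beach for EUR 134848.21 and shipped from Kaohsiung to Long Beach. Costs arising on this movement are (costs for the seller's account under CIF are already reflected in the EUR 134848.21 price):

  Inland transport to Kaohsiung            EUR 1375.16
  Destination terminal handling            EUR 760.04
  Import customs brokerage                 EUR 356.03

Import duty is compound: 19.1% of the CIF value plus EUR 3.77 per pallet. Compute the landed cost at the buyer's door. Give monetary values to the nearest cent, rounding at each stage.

CIF: the seller pays costs through ocean freight and marine insurance to the destination port.
Already in the invoice (seller's account under CIF): inland to port — exclude.
The CIF price already equals the CIF value: 134848.21
Ad valorem component: 134848.21 × 19.1% = 25756.01
Specific component: 12615 × 3.77 = 47558.55
Import duty = 25756.01 + 47558.55 = 73314.56
Buyer bears: destination terminal 760.04 + brokerage 356.03 + duty 73314.56 = 74430.63
Landed cost = invoice 134848.21 + 74430.63 = 209278.84

Total landed cost: EUR 209278.84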